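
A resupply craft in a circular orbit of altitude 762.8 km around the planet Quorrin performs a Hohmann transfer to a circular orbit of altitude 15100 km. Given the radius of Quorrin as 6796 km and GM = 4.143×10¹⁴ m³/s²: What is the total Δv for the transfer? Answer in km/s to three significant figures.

r₁ = 6796 + 762.8 = 7558.8 km = 7.5588×10⁶ m.
r₂ = 6796 + 15100 = 21896 km = 2.1896×10⁷ m.
Transfer ellipse a_t = (r₁ + r₂)/2 = 1.473×10⁷ m.
At r₁: circular v_c1 = √(μ/r₁) = 7403 m/s; transfer-periapsis v_p = √[μ(2/r₁ − 1/a_t)] = 9027 m/s.
Δv₁ = v_p − v_c1 = 1624 m/s.
At r₂: circular v_c2 = √(μ/r₂) = 4350 m/s; transfer-apoapsis v_a = √[μ(2/r₂ − 1/a_t)] = 3116 m/s.
Δv₂ = v_c2 − v_a = 1234 m/s.
Total Δv = Δv₁ + Δv₂ = 2857 m/s = 2.857 km/s.

Δv_total ≈ 2.86 km/s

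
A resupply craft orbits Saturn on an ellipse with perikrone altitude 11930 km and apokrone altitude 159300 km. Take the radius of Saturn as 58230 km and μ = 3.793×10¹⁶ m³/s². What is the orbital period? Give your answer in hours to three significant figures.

r_p = 58230 + 11930 = 70160 km = 7.0160×10⁷ m.
r_a = 58230 + 159300 = 217530 km = 2.1753×10⁸ m.
Semi-major axis a = (r_p + r_a)/2 = (70160 + 2.1753×10⁵)/2 = 1.4384×10⁵ km = 1.438×10⁸ m.
By Kepler's third law T = 2π√(a³/μ) = 2π × 8.858×10³ = 5.566×10⁴ s.
= 15.46 hours.

T ≈ 15.5 hours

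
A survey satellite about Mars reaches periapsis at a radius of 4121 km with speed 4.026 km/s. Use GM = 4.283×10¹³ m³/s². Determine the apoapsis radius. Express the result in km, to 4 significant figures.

apoapsis radius ≈ 14590 km

r_p = 4.121×10⁶ m.
Specific energy ε = v²/2 − μ/r = -2.289×10⁶ J/kg, so a = −μ/(2ε) = 9.357×10⁶ m.
The apsides satisfy r_p + r_a = 2a, so the apoapsis radius is 2a − r_p = 1.459×10⁷ m = 14592 km.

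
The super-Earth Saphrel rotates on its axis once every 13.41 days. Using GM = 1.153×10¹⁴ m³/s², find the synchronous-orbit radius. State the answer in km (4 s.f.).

T = 13.41 days = 1.159×10⁶ s.
A synchronous orbit has period T, so by Kepler's third law a = (μT²/4π²)^(1/3).
μT²/4π² = 1.153×10¹⁴ × (1.159×10⁶)² / 39.48 = 3.921×10²⁴ m³.
a = 1.577×10⁸ m = 1.5768×10⁵ km.

r_sync ≈ 1.577×10⁵ km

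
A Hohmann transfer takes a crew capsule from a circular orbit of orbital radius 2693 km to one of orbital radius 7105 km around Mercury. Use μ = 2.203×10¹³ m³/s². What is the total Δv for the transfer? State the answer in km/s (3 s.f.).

Δv_total ≈ 1.04 km/s

r₁ = 2693 km = 2.693×10⁶ m.
r₂ = 7105 km = 7.105×10⁶ m.
Transfer ellipse a_t = (r₁ + r₂)/2 = 4.899×10⁶ m.
At r₁: circular v_c1 = √(μ/r₁) = 2860 m/s; transfer-periherm v_p = √[μ(2/r₁ − 1/a_t)] = 3444 m/s.
Δv₁ = v_p − v_c1 = 584.3 m/s.
At r₂: circular v_c2 = √(μ/r₂) = 1761 m/s; transfer-apoherm v_a = √[μ(2/r₂ − 1/a_t)] = 1306 m/s.
Δv₂ = v_c2 − v_a = 455.3 m/s.
Total Δv = Δv₁ + Δv₂ = 1040 m/s = 1.040 km/s.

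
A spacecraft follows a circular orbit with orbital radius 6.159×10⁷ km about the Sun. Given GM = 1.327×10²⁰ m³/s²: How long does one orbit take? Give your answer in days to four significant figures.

T ≈ 96.49 days

r = 6.159×10⁷ km = 6.159×10¹⁰ m.
Kepler's third law: T = 2π√(r³/μ) = 2π√((6.159×10¹⁰)³ / 1.327×10²⁰).
r³/μ = 1.761×10¹² s², so T = 2π × 1.327×10⁶ = 8.337×10⁶ s.
Converting: 8.337×10⁶ s ÷ 86400 = 96.49 days.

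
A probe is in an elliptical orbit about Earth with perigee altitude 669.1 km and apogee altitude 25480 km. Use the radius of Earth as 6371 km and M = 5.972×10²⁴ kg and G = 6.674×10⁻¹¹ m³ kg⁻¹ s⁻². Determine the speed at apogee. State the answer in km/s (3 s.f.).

v ≈ 2.13 km/s

μ = GM = 6.674×10⁻¹¹ × 5.972×10²⁴ = 3.986×10¹⁴ m³/s².
r_p = 6371 + 669.1 = 7040.1 km = 7.0401×10⁶ m.
r_a = 6371 + 25480 = 31851 km = 3.1851×10⁷ m.
Semi-major axis a = (r_p + r_a)/2 = 19446 km = 1.945×10⁷ m.
Vis-viva: v² = μ(2/r − 1/a) = 3.986×10¹⁴ × (6.279×10⁻⁸ − 5.143×10⁻⁸) = 4.530×10⁶ m²/s².
v = 2128 m/s = 2.128 km/s.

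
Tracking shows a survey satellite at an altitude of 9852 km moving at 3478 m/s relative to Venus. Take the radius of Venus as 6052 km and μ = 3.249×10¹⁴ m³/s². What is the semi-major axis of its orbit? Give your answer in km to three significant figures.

a ≈ 11300 km

r = 6052 + 9852 = 15904 km = 1.590×10⁷ m.
Vis-viva rearranged: 1/a = 2/r − v²/μ = 1.258×10⁻⁷ − 3.723×10⁻⁸ = 8.852×10⁻⁸ m⁻¹.
a = 1.130×10⁷ m = 11296 km.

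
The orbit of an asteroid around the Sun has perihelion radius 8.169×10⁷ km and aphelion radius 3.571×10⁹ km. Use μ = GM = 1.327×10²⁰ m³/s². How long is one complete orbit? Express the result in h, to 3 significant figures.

Semi-major axis a = (r_p + r_a)/2 = (8.1690×10⁷ + 3.5710×10⁹)/2 = 1.8263×10⁹ km = 1.826×10¹² m.
By Kepler's third law T = 2π√(a³/μ) = 2π × 2.143×10⁸ = 1.346×10⁹ s.
= 3.740×10⁵ h.

T ≈ 374000 h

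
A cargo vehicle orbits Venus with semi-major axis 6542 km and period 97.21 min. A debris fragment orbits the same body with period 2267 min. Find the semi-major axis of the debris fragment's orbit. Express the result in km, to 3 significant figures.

a₂ ≈ 53400 km

Kepler's third law: a³ ∝ T², so a₂ = a₁ (T₂/T₁)^(2/3).
T₂/T₁ = 23.32, (T₂/T₁)^(2/3) = 8.163.
a₂ = 6542 × 8.163 = 53400 km.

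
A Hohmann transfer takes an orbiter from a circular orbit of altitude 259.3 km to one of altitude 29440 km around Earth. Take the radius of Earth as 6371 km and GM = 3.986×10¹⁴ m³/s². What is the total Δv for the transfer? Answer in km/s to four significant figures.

Δv_total ≈ 3.790 km/s

r₁ = 6371 + 259.3 = 6630.3 km = 6.6303×10⁶ m.
r₂ = 6371 + 29440 = 35811 km = 3.5811×10⁷ m.
Transfer ellipse a_t = (r₁ + r₂)/2 = 2.122×10⁷ m.
At r₁: circular v_c1 = √(μ/r₁) = 7754 m/s; transfer-perigee v_p = √[μ(2/r₁ − 1/a_t)] = 10070 m/s.
Δv₁ = v_p − v_c1 = 2319 m/s.
At r₂: circular v_c2 = √(μ/r₂) = 3336 m/s; transfer-apogee v_a = √[μ(2/r₂ − 1/a_t)] = 1865 m/s.
Δv₂ = v_c2 − v_a = 1471 m/s.
Total Δv = Δv₁ + Δv₂ = 3790 m/s = 3.790 km/s.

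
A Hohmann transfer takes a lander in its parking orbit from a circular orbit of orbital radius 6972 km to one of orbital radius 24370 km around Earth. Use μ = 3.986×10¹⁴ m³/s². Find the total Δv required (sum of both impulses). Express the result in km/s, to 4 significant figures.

r₁ = 6972 km = 6.972×10⁶ m.
r₂ = 24370 km = 2.437×10⁷ m.
Transfer ellipse a_t = (r₁ + r₂)/2 = 1.567×10⁷ m.
At r₁: circular v_c1 = √(μ/r₁) = 7561 m/s; transfer-perigee v_p = √[μ(2/r₁ − 1/a_t)] = 9429 m/s.
Δv₁ = v_p − v_c1 = 1868 m/s.
At r₂: circular v_c2 = √(μ/r₂) = 4044 m/s; transfer-apogee v_a = √[μ(2/r₂ − 1/a_t)] = 2698 m/s.
Δv₂ = v_c2 − v_a = 1347 m/s.
Total Δv = Δv₁ + Δv₂ = 3215 m/s = 3.215 km/s.

Δv_total ≈ 3.215 km/s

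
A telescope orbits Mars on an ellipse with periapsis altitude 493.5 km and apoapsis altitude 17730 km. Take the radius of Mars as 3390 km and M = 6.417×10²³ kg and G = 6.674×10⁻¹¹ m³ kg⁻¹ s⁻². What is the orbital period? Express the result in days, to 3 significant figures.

μ = GM = 6.674×10⁻¹¹ × 6.417×10²³ = 4.283×10¹³ m³/s².
r_p = 3390 + 493.5 = 3883.5 km = 3.8835×10⁶ m.
r_a = 3390 + 17730 = 21120 km = 2.1120×10⁷ m.
Semi-major axis a = (r_p + r_a)/2 = (3883.5 + 21120)/2 = 12502 km = 1.250×10⁷ m.
By Kepler's third law T = 2π√(a³/μ) = 2π × 6.755×10³ = 4.244×10⁴ s.
= 0.4912 days.

T ≈ 0.491 days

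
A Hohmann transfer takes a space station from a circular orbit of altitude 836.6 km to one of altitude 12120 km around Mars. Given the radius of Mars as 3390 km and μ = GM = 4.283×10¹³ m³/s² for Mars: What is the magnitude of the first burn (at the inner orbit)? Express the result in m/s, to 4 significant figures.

r₁ = 3390 + 836.6 = 4226.6 km = 4.2266×10⁶ m.
r₂ = 3390 + 12120 = 15510 km = 1.5510×10⁷ m.
Transfer ellipse a_t = (r₁ + r₂)/2 = 9.868×10⁶ m.
At r₁: circular v_c1 = √(μ/r₁) = 3183 m/s; transfer-periapsis v_p = √[μ(2/r₁ − 1/a_t)] = 3991 m/s.
Δv₁ = v_p − v_c1 = 807.5 m/s.

Δv ≈ 807.5 m/s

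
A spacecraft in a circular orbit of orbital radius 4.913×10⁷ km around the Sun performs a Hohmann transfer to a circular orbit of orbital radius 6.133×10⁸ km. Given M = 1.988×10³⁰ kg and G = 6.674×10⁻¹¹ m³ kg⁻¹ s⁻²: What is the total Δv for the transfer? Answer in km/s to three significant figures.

μ = GM = 6.674×10⁻¹¹ × 1.988×10³⁰ = 1.327×10²⁰ m³/s².
r₁ = 4.913×10⁷ km = 4.913×10¹⁰ m.
r₂ = 6.133×10⁸ km = 6.133×10¹¹ m.
Transfer ellipse a_t = (r₁ + r₂)/2 = 3.312×10¹¹ m.
At r₁: circular v_c1 = √(μ/r₁) = 51970 m/s; transfer-perihelion v_p = √[μ(2/r₁ − 1/a_t)] = 70710 m/s.
Δv₁ = v_p − v_c1 = 18750 m/s.
At r₂: circular v_c2 = √(μ/r₂) = 14710 m/s; transfer-aphelion v_a = √[μ(2/r₂ − 1/a_t)] = 5665 m/s.
Δv₂ = v_c2 − v_a = 9044 m/s.
Total Δv = Δv₁ + Δv₂ = 27790 m/s = 27.79 km/s.

Δv_total ≈ 27.8 km/s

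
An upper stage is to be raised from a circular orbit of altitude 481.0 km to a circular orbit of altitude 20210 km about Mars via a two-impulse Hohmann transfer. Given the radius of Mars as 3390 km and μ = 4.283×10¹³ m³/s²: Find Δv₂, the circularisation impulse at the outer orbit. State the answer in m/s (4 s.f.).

Δv ≈ 632.0 m/s

r₁ = 3390 + 481.0 = 3871.0 km = 3.8710×10⁶ m.
r₂ = 3390 + 20210 = 23600 km = 2.3600×10⁷ m.
Transfer ellipse a_t = (r₁ + r₂)/2 = 1.374×10⁷ m.
At r₁: circular v_c1 = √(μ/r₁) = 3326 m/s; transfer-periapsis v_p = √[μ(2/r₁ − 1/a_t)] = 4360 m/s.
At r₂: circular v_c2 = √(μ/r₂) = 1347 m/s; transfer-apoapsis v_a = √[μ(2/r₂ − 1/a_t)] = 715.2 m/s.
Δv₂ = v_c2 − v_a = 632.0 m/s.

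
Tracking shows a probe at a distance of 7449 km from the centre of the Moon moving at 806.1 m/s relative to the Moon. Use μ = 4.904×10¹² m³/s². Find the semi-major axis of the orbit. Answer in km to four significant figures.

r = 7.449×10⁶ m.
Vis-viva rearranged: 1/a = 2/r − v²/μ = 2.685×10⁻⁷ − 1.325×10⁻⁷ = 1.360×10⁻⁷ m⁻¹.
a = 7.354×10⁶ m = 7353.5 km.

a ≈ 7354 km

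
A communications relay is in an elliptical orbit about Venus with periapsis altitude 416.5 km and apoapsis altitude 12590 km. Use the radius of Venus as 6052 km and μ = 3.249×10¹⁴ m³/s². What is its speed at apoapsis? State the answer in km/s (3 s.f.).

v ≈ 3.00 km/s

r_p = 6052 + 416.5 = 6468.5 km = 6.4685×10⁶ m.
r_a = 6052 + 12590 = 18642 km = 1.8642×10⁷ m.
Semi-major axis a = (r_p + r_a)/2 = 12555 km = 1.256×10⁷ m.
Vis-viva: v² = μ(2/r − 1/a) = 3.249×10¹⁴ × (1.073×10⁻⁷ − 7.965×10⁻⁸) = 8.979×10⁶ m²/s².
v = 2997 m/s = 2.997 km/s.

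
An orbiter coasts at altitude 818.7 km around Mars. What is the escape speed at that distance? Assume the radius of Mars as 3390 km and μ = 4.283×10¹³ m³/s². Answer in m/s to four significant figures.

v_esc ≈ 4511 m/s

r = 3390 + 818.7 = 4208.7 km = 4.2087×10⁶ m.
Escape speed v_esc = √(2μ/r) = √(2 × 4.283×10¹³ / 4.209×10⁶) = √(2.035×10⁷) = 4511 m/s.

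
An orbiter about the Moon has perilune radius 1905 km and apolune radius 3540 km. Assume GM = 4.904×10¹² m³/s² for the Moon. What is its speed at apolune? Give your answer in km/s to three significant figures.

Semi-major axis a = (r_p + r_a)/2 = 2722.5 km = 2.722×10⁶ m.
Vis-viva: v² = μ(2/r − 1/a) = 4.904×10¹² × (5.650×10⁻⁷ − 3.673×10⁻⁷) = 9.693×10⁵ m²/s².
v = 984.5 m/s = 0.9845 km/s.

v ≈ 0.985 km/s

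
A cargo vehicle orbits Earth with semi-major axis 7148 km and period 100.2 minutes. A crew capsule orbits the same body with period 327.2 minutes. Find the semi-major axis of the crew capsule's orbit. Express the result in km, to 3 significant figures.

a₂ ≈ 15700 km

Kepler's third law: a³ ∝ T², so a₂ = a₁ (T₂/T₁)^(2/3).
T₂/T₁ = 3.265, (T₂/T₁)^(2/3) = 2.201.
a₂ = 7148 × 2.201 = 15730 km.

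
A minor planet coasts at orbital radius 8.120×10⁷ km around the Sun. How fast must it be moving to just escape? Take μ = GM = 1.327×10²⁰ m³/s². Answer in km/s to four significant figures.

r = 8.120×10⁷ km = 8.120×10¹⁰ m.
Escape speed v_esc = √(2μ/r) = √(2 × 1.327×10²⁰ / 8.120×10¹⁰) = √(3.268×10⁹) = 57170 m/s.
= 57.17 km/s.

v_esc ≈ 57.17 km/s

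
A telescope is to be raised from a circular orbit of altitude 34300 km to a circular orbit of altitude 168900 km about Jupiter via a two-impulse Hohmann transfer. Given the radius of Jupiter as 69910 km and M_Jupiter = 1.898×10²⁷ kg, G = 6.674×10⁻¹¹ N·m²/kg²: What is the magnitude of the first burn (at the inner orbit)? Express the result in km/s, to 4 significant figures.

Δv ≈ 6.276 km/s

μ = GM = 6.674×10⁻¹¹ × 1.898×10²⁷ = 1.267×10¹⁷ m³/s².
r₁ = 69910 + 34300 = 104210 km = 1.0421×10⁸ m.
r₂ = 69910 + 168900 = 238810 km = 2.3881×10⁸ m.
Transfer ellipse a_t = (r₁ + r₂)/2 = 1.715×10⁸ m.
At r₁: circular v_c1 = √(μ/r₁) = 34860 m/s; transfer-perijove v_p = √[μ(2/r₁ − 1/a_t)] = 41140 m/s.
Δv₁ = v_p − v_c1 = 6276 m/s.
= 6.276 km/s.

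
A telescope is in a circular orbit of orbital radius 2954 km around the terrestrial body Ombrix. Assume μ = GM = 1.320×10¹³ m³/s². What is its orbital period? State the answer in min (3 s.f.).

r = 2954 km = 2.954×10⁶ m.
Kepler's third law: T = 2π√(r³/μ) = 2π√((2.954×10⁶)³ / 1.320×10¹³).
r³/μ = 1.953×10⁶ s², so T = 2π × 1.397×10³ = 8.780×10³ s.
Converting: 8.780×10³ s ÷ 60.00 = 146.3 min.

T ≈ 146 min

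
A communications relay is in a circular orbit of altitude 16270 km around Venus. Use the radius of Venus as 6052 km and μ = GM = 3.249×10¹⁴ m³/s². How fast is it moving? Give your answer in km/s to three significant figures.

v ≈ 3.82 km/s

r = 6052 + 16270 = 22322 km = 2.2322×10⁷ m.
For a circular orbit v = √(μ/r) = √(3.249×10¹⁴ / 2.232×10⁷) = √(1.456×10⁷) = 3815 m/s.
That is 3.815 km/s.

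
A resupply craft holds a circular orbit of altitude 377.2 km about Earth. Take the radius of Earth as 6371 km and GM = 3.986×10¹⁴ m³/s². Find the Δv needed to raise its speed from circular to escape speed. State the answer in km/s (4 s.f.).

Δv ≈ 3.183 km/s

r = 6371 + 377.2 = 6748.2 km = 6.7482×10⁶ m.
Circular speed v_c = √(μ/r) = 7686 m/s.
Escape speed v_esc = √(2μ/r) = √2 × v_c = 10870 m/s.
Δv = v_esc − v_c = 3183 m/s = 3.183 km/s.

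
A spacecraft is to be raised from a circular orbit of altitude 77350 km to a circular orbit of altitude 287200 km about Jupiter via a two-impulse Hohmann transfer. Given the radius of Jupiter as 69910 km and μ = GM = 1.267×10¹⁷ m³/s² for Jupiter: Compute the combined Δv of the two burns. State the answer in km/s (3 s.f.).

r₁ = 69910 + 77350 = 147260 km = 1.4726×10⁸ m.
r₂ = 69910 + 287200 = 357110 km = 3.5711×10⁸ m.
Transfer ellipse a_t = (r₁ + r₂)/2 = 2.522×10⁸ m.
At r₁: circular v_c1 = √(μ/r₁) = 29330 m/s; transfer-perijove v_p = √[μ(2/r₁ − 1/a_t)] = 34900 m/s.
Δv₁ = v_p − v_c1 = 5573 m/s.
At r₂: circular v_c2 = √(μ/r₂) = 18840 m/s; transfer-apojove v_a = √[μ(2/r₂ − 1/a_t)] = 14390 m/s.
Δv₂ = v_c2 − v_a = 4442 m/s.
Total Δv = Δv₁ + Δv₂ = 10020 m/s = 10.02 km/s.

Δv_total ≈ 10.0 km/s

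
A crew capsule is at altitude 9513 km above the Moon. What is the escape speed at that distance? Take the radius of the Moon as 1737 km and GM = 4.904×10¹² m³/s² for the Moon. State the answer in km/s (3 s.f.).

v_esc ≈ 0.934 km/s

r = 1737 + 9513 = 11250 km = 1.1250×10⁷ m.
Escape speed v_esc = √(2μ/r) = √(2 × 4.904×10¹² / 1.125×10⁷) = √(8.718×10⁵) = 933.7 m/s.
= 0.9337 km/s.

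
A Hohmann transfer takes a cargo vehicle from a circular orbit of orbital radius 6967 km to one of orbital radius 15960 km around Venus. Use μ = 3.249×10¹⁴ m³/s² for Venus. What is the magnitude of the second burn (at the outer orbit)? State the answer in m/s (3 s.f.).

Δv ≈ 994 m/s

r₁ = 6967 km = 6.967×10⁶ m.
r₂ = 15960 km = 1.596×10⁷ m.
Transfer ellipse a_t = (r₁ + r₂)/2 = 1.146×10⁷ m.
At r₁: circular v_c1 = √(μ/r₁) = 6829 m/s; transfer-periapsis v_p = √[μ(2/r₁ − 1/a_t)] = 8058 m/s.
At r₂: circular v_c2 = √(μ/r₂) = 4512 m/s; transfer-apoapsis v_a = √[μ(2/r₂ − 1/a_t)] = 3517 m/s.
Δv₂ = v_c2 − v_a = 994.5 m/s.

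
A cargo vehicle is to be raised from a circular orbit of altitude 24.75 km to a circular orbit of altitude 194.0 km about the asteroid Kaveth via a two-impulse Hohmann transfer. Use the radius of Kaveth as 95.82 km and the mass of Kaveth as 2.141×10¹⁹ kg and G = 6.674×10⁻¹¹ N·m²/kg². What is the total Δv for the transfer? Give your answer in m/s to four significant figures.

Δv_total ≈ 36.91 m/s

μ = GM = 6.674×10⁻¹¹ × 2.141×10¹⁹ = 1.429×10⁹ m³/s².
r₁ = 95.82 + 24.75 = 120.57 km = 1.2057×10⁵ m.
r₂ = 95.82 + 194.0 = 289.82 km = 2.8982×10⁵ m.
Transfer ellipse a_t = (r₁ + r₂)/2 = 2.052×10⁵ m.
At r₁: circular v_c1 = √(μ/r₁) = 108.9 m/s; transfer-periapsis v_p = √[μ(2/r₁ − 1/a_t)] = 129.4 m/s.
Δv₁ = v_p − v_c1 = 20.52 m/s.
At r₂: circular v_c2 = √(μ/r₂) = 70.22 m/s; transfer-apoapsis v_a = √[μ(2/r₂ − 1/a_t)] = 53.82 m/s.
Δv₂ = v_c2 − v_a = 16.39 m/s.
Total Δv = Δv₁ + Δv₂ = 36.91 m/s.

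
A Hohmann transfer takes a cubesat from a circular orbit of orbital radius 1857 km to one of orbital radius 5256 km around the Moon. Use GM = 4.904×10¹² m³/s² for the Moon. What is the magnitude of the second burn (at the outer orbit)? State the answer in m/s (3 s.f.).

r₁ = 1857 km = 1.857×10⁶ m.
r₂ = 5256 km = 5.256×10⁶ m.
Transfer ellipse a_t = (r₁ + r₂)/2 = 3.556×10⁶ m.
At r₁: circular v_c1 = √(μ/r₁) = 1625 m/s; transfer-perilune v_p = √[μ(2/r₁ − 1/a_t)] = 1976 m/s.
At r₂: circular v_c2 = √(μ/r₂) = 965.9 m/s; transfer-apolune v_a = √[μ(2/r₂ − 1/a_t)] = 698.0 m/s.
Δv₂ = v_c2 − v_a = 268.0 m/s.

Δv ≈ 268 m/s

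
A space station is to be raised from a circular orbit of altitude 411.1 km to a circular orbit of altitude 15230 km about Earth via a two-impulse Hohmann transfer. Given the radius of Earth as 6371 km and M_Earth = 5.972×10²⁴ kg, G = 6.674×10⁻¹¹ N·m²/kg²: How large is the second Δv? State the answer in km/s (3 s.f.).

μ = GM = 6.674×10⁻¹¹ × 5.972×10²⁴ = 3.986×10¹⁴ m³/s².
r₁ = 6371 + 411.1 = 6782.1 km = 6.7821×10⁶ m.
r₂ = 6371 + 15230 = 21601 km = 2.1601×10⁷ m.
Transfer ellipse a_t = (r₁ + r₂)/2 = 1.419×10⁷ m.
At r₁: circular v_c1 = √(μ/r₁) = 7666 m/s; transfer-perigee v_p = √[μ(2/r₁ − 1/a_t)] = 9458 m/s.
At r₂: circular v_c2 = √(μ/r₂) = 4296 m/s; transfer-apogee v_a = √[μ(2/r₂ − 1/a_t)] = 2969 m/s.
Δv₂ = v_c2 − v_a = 1326 m/s.
= 1.326 km/s.

Δv ≈ 1.33 km/s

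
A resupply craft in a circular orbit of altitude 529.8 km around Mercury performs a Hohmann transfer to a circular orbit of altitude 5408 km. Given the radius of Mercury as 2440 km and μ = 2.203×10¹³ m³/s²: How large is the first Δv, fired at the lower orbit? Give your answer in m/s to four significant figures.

r₁ = 2440 + 529.8 = 2969.8 km = 2.9698×10⁶ m.
r₂ = 2440 + 5408 = 7848.0 km = 7.8480×10⁶ m.
Transfer ellipse a_t = (r₁ + r₂)/2 = 5.409×10⁶ m.
At r₁: circular v_c1 = √(μ/r₁) = 2724 m/s; transfer-periherm v_p = √[μ(2/r₁ − 1/a_t)] = 3281 m/s.
Δv₁ = v_p − v_c1 = 557.1 m/s.

Δv ≈ 557.1 m/s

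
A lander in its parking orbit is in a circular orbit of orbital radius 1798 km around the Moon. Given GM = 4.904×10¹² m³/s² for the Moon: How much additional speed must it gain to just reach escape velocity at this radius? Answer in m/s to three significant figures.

Δv ≈ 684 m/s

r = 1798 km = 1.798×10⁶ m.
Circular speed v_c = √(μ/r) = 1652 m/s.
Escape speed v_esc = √(2μ/r) = √2 × v_c = 2336 m/s.
Δv = v_esc − v_c = 684.1 m/s.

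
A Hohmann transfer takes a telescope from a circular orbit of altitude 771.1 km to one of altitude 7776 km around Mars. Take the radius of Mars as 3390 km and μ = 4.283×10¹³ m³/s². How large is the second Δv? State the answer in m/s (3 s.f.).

r₁ = 3390 + 771.1 = 4161.1 km = 4.1611×10⁶ m.
r₂ = 3390 + 7776 = 11166 km = 1.1166×10⁷ m.
Transfer ellipse a_t = (r₁ + r₂)/2 = 7.664×10⁶ m.
At r₁: circular v_c1 = √(μ/r₁) = 3208 m/s; transfer-periapsis v_p = √[μ(2/r₁ − 1/a_t)] = 3873 m/s.
At r₂: circular v_c2 = √(μ/r₂) = 1959 m/s; transfer-apoapsis v_a = √[μ(2/r₂ − 1/a_t)] = 1443 m/s.
Δv₂ = v_c2 − v_a = 515.3 m/s.

Δv ≈ 515 m/s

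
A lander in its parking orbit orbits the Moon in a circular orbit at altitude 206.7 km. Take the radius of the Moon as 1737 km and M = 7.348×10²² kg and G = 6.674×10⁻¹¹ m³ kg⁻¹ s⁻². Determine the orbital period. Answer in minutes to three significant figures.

μ = GM = 6.674×10⁻¹¹ × 7.348×10²² = 4.904×10¹² m³/s².
r = 1737 + 206.7 = 1943.7 km = 1.9437×10⁶ m.
Kepler's third law: T = 2π√(r³/μ) = 2π√((1.944×10⁶)³ / 4.904×10¹²).
r³/μ = 1.497×10⁶ s², so T = 2π × 1.224×10³ = 7.689×10³ s.
Converting: 7.689×10³ s ÷ 60.00 = 128.1 minutes.

T ≈ 128 minutes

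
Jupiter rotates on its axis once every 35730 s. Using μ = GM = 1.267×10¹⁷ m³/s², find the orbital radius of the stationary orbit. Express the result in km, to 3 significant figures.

r_sync ≈ 1.60×10⁵ km

A synchronous orbit has period T, so by Kepler's third law a = (μT²/4π²)^(1/3).
μT²/4π² = 1.267×10¹⁷ × (3.573×10⁴)² / 39.48 = 4.097×10²⁴ m³.
a = 1.600×10⁸ m = 1.6002×10⁵ km.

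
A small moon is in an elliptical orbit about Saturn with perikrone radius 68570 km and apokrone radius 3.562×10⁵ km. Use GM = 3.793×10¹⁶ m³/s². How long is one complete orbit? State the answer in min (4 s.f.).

Semi-major axis a = (r_p + r_a)/2 = (68570 + 3.5620×10⁵)/2 = 2.1238×10⁵ km = 2.124×10⁸ m.
By Kepler's third law T = 2π√(a³/μ) = 2π × 1.589×10⁴ = 9.986×10⁴ s.
= 1664 min.

T ≈ 1664 min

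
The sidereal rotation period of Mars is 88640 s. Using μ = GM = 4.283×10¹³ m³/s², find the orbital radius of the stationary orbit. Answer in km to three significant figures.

r_sync ≈ 20400 km

A synchronous orbit has period T, so by Kepler's third law a = (μT²/4π²)^(1/3).
μT²/4π² = 4.283×10¹³ × (8.864×10⁴)² / 39.48 = 8.524×10²¹ m³.
a = 2.043×10⁷ m = 20428 km.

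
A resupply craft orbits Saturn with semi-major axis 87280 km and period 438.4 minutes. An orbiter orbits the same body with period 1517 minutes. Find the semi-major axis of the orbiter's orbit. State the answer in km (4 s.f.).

a₂ ≈ 1.997×10⁵ km

Kepler's third law: a³ ∝ T², so a₂ = a₁ (T₂/T₁)^(2/3).
T₂/T₁ = 3.460, (T₂/T₁)^(2/3) = 2.288.
a₂ = 87280 × 2.288 = 1.997×10⁵ km.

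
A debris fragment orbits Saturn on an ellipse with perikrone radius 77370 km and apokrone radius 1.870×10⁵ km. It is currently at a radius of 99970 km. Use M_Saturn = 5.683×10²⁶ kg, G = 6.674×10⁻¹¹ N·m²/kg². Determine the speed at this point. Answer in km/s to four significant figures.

μ = GM = 6.674×10⁻¹¹ × 5.683×10²⁶ = 3.793×10¹⁶ m³/s².
Semi-major axis a = (r_p + r_a)/2 = 1.3218×10⁵ km = 1.322×10⁸ m.
Vis-viva: v² = μ(2/r − 1/a) = 3.793×10¹⁶ × (2.001×10⁻⁸ − 7.565×10⁻⁹) = 4.719×10⁸ m²/s².
v = 21720 m/s = 21.72 km/s.

v ≈ 21.72 km/s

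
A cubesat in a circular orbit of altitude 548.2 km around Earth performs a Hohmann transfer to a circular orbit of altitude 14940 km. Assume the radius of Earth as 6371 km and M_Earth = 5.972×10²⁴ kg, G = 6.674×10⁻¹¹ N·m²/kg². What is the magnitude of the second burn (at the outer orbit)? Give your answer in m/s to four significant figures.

μ = GM = 6.674×10⁻¹¹ × 5.972×10²⁴ = 3.986×10¹⁴ m³/s².
r₁ = 6371 + 548.2 = 6919.2 km = 6.9192×10⁶ m.
r₂ = 6371 + 14940 = 21311 km = 2.1311×10⁷ m.
Transfer ellipse a_t = (r₁ + r₂)/2 = 1.412×10⁷ m.
At r₁: circular v_c1 = √(μ/r₁) = 7590 m/s; transfer-perigee v_p = √[μ(2/r₁ − 1/a_t)] = 9326 m/s.
At r₂: circular v_c2 = √(μ/r₂) = 4325 m/s; transfer-apogee v_a = √[μ(2/r₂ − 1/a_t)] = 3028 m/s.
Δv₂ = v_c2 − v_a = 1297 m/s.

Δv ≈ 1297 m/s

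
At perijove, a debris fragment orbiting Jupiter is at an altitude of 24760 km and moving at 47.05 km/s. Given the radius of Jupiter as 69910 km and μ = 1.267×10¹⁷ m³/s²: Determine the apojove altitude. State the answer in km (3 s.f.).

apojove altitude ≈ 3.83×10⁵ km

r_p = 69910 + 24760 = 94670 km = 9.467×10⁷ m.
Specific energy ε = v²/2 − μ/r = -2.315×10⁸ J/kg, so a = −μ/(2ε) = 2.737×10⁸ m.
The apsides satisfy r_p + r_a = 2a, so the apojove radius is 2a − r_p = 4.527×10⁸ m = 4.5267×10⁵ km.
Apojove altitude = 4.5267×10⁵ − 69910 = 3.8276×10⁵ km.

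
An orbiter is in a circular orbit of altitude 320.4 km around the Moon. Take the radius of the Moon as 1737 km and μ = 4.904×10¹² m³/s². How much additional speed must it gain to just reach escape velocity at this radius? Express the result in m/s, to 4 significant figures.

Δv ≈ 639.5 m/s

r = 1737 + 320.4 = 2057.4 km = 2.0574×10⁶ m.
Circular speed v_c = √(μ/r) = 1544 m/s.
Escape speed v_esc = √(2μ/r) = √2 × v_c = 2183 m/s.
Δv = v_esc − v_c = 639.5 m/s.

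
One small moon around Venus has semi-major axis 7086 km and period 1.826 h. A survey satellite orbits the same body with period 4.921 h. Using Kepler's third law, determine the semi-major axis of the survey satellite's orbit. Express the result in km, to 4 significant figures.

Kepler's third law: a³ ∝ T², so a₂ = a₁ (T₂/T₁)^(2/3).
T₂/T₁ = 2.695, (T₂/T₁)^(2/3) = 1.937.
a₂ = 7086 × 1.937 = 13720 km.

a₂ ≈ 13720 km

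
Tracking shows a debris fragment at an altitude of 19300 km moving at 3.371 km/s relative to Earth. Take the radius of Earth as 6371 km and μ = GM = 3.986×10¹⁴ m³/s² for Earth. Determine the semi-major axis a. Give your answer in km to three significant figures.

a ≈ 20200 km

r = 6371 + 19300 = 25671 km = 2.567×10⁷ m.
Specific orbital energy ε = v²/2 − μ/r = (3371)²/2 − 3.986×10¹⁴/2.567×10⁷ = -9.845×10⁶ J/kg.
Since ε = −μ/(2a), a = −μ/(2ε) = 2.024×10⁷ m = 20243 km.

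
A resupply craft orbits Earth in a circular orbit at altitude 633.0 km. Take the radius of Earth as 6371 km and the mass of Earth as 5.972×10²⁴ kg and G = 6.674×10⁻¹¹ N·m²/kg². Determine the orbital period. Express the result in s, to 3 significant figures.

T ≈ 5830 s

μ = GM = 6.674×10⁻¹¹ × 5.972×10²⁴ = 3.986×10¹⁴ m³/s².
r = 6371 + 633.0 = 7004.0 km = 7.0040×10⁶ m.
Kepler's third law: T = 2π√(r³/μ) = 2π√((7.004×10⁶)³ / 3.986×10¹⁴).
r³/μ = 8.620×10⁵ s², so T = 2π × 9.285×10² = 5.834×10³ s.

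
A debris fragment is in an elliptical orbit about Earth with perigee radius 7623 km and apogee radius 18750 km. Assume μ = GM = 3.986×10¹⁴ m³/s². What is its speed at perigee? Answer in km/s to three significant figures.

v ≈ 8.62 km/s

Semi-major axis a = (r_p + r_a)/2 = 13186 km = 1.319×10⁷ m.
Vis-viva: v² = μ(2/r − 1/a) = 3.986×10¹⁴ × (2.624×10⁻⁷ − 7.584×10⁻⁸) = 7.435×10⁷ m²/s².
v = 8623 m/s = 8.623 km/s.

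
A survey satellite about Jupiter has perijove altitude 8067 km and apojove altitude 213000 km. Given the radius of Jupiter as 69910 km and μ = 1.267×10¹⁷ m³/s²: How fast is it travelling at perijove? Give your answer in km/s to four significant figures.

r_p = 69910 + 8067 = 77977 km = 7.7977×10⁷ m.
r_a = 69910 + 213000 = 282910 km = 2.8291×10⁸ m.
Semi-major axis a = (r_p + r_a)/2 = 1.8044×10⁵ km = 1.804×10⁸ m.
Vis-viva: v² = μ(2/r − 1/a) = 1.267×10¹⁷ × (2.565×10⁻⁸ − 5.542×10⁻⁹) = 2.548×10⁹ m²/s².
v = 50470 m/s = 50.47 km/s.

v ≈ 50.47 km/s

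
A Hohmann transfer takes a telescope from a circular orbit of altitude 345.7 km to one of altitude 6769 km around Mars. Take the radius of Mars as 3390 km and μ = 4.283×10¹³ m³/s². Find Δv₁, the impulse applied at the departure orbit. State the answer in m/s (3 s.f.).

Δv ≈ 709 m/s

r₁ = 3390 + 345.7 = 3735.7 km = 3.7357×10⁶ m.
r₂ = 3390 + 6769 = 10159 km = 1.0159×10⁷ m.
Transfer ellipse a_t = (r₁ + r₂)/2 = 6.947×10⁶ m.
At r₁: circular v_c1 = √(μ/r₁) = 3386 m/s; transfer-periapsis v_p = √[μ(2/r₁ − 1/a_t)] = 4095 m/s.
Δv₁ = v_p − v_c1 = 708.5 m/s.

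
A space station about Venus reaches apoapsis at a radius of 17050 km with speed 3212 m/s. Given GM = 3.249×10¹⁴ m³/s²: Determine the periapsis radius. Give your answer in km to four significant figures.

periapsis radius ≈ 6329 km

r_a = 1.705×10⁷ m.
Specific energy ε = v²/2 − μ/r = -1.390×10⁷ J/kg, so a = −μ/(2ε) = 1.169×10⁷ m.
The apsides satisfy r_p + r_a = 2a, so the periapsis radius is 2a − r_a = 6.329×10⁶ m = 6328.7 km.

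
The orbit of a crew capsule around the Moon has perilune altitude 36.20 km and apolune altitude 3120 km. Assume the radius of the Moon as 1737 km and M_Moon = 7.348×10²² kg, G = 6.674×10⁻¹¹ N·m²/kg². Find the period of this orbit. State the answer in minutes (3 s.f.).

μ = GM = 6.674×10⁻¹¹ × 7.348×10²² = 4.904×10¹² m³/s².
r_p = 1737 + 36.20 = 1773.2 km = 1.7732×10⁶ m.
r_a = 1737 + 3120 = 4857.0 km = 4.8570×10⁶ m.
Semi-major axis a = (r_p + r_a)/2 = (1773.2 + 4857.0)/2 = 3315.1 km = 3.315×10⁶ m.
By Kepler's third law T = 2π√(a³/μ) = 2π × 2.726×10³ = 1.713×10⁴ s.
= 285.4 minutes.

T ≈ 285 minutes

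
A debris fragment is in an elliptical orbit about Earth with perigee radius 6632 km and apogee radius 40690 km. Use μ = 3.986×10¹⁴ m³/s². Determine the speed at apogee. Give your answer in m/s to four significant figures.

v ≈ 1657 m/s

Semi-major axis a = (r_p + r_a)/2 = 23661 km = 2.366×10⁷ m.
Vis-viva: v² = μ(2/r − 1/a) = 3.986×10¹⁴ × (4.915×10⁻⁸ − 4.226×10⁻⁸) = 2.746×10⁶ m²/s².
v = 1657 m/s.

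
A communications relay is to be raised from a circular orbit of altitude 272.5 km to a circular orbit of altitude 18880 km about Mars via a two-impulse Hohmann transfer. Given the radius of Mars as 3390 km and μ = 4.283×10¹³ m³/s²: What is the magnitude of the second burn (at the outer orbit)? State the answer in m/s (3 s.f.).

r₁ = 3390 + 272.5 = 3662.5 km = 3.6625×10⁶ m.
r₂ = 3390 + 18880 = 22270 km = 2.2270×10⁷ m.
Transfer ellipse a_t = (r₁ + r₂)/2 = 1.297×10⁷ m.
At r₁: circular v_c1 = √(μ/r₁) = 3420 m/s; transfer-periapsis v_p = √[μ(2/r₁ − 1/a_t)] = 4482 m/s.
At r₂: circular v_c2 = √(μ/r₂) = 1387 m/s; transfer-apoapsis v_a = √[μ(2/r₂ − 1/a_t)] = 737.0 m/s.
Δv₂ = v_c2 − v_a = 649.8 m/s.

Δv ≈ 650 m/s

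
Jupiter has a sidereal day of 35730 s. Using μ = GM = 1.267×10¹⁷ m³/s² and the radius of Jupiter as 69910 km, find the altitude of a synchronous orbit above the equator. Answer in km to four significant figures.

A synchronous orbit has period T, so by Kepler's third law a = (μT²/4π²)^(1/3).
μT²/4π² = 1.267×10¹⁷ × (3.573×10⁴)² / 39.48 = 4.097×10²⁴ m³.
a = 1.600×10⁸ m = 1.6002×10⁵ km.
Altitude h = a − R = 1.6002×10⁵ − 69910 = 90105 km.

h_sync ≈ 90110 km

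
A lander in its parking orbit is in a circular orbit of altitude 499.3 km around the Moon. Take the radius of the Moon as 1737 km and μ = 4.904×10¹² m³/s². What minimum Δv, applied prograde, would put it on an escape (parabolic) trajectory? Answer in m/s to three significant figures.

Δv ≈ 613 m/s

r = 1737 + 499.3 = 2236.3 km = 2.2363×10⁶ m.
Circular speed v_c = √(μ/r) = 1481 m/s.
Escape speed v_esc = √(2μ/r) = √2 × v_c = 2094 m/s.
Δv = v_esc − v_c = 613.4 m/s.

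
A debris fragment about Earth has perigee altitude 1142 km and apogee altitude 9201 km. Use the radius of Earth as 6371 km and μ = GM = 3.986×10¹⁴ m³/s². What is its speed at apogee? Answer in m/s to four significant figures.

v ≈ 4082 m/s

r_p = 6371 + 1142 = 7513.0 km = 7.5130×10⁶ m.
r_a = 6371 + 9201 = 15572 km = 1.5572×10⁷ m.
Semi-major axis a = (r_p + r_a)/2 = 11542 km = 1.154×10⁷ m.
Vis-viva: v² = μ(2/r − 1/a) = 3.986×10¹⁴ × (1.284×10⁻⁷ − 8.664×10⁻⁸) = 1.666×10⁷ m²/s².
v = 4082 m/s.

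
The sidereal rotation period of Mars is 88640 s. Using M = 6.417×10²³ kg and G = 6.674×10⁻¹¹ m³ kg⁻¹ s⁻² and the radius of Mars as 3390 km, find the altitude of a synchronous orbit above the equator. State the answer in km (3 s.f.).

h_sync ≈ 17000 km

μ = GM = 6.674×10⁻¹¹ × 6.417×10²³ = 4.283×10¹³ m³/s².
A synchronous orbit has period T, so by Kepler's third law a = (μT²/4π²)^(1/3).
μT²/4π² = 4.283×10¹³ × (8.864×10⁴)² / 39.48 = 8.524×10²¹ m³.
a = 2.043×10⁷ m = 20427 km.
Altitude h = a − R = 20427 − 3390 = 17037 km.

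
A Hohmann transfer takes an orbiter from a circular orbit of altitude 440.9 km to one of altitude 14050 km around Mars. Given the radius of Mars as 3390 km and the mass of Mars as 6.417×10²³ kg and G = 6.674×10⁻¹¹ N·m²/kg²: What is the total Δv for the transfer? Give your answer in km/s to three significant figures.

Δv_total ≈ 1.56 km/s

μ = GM = 6.674×10⁻¹¹ × 6.417×10²³ = 4.283×10¹³ m³/s².
r₁ = 3390 + 440.9 = 3830.9 km = 3.8309×10⁶ m.
r₂ = 3390 + 14050 = 17440 km = 1.7440×10⁷ m.
Transfer ellipse a_t = (r₁ + r₂)/2 = 1.064×10⁷ m.
At r₁: circular v_c1 = √(μ/r₁) = 3344 m/s; transfer-periapsis v_p = √[μ(2/r₁ − 1/a_t)] = 4282 m/s.
Δv₁ = v_p − v_c1 = 938.0 m/s.
At r₂: circular v_c2 = √(μ/r₂) = 1567 m/s; transfer-apoapsis v_a = √[μ(2/r₂ − 1/a_t)] = 940.5 m/s.
Δv₂ = v_c2 − v_a = 626.6 m/s.
Total Δv = Δv₁ + Δv₂ = 1565 m/s = 1.565 km/s.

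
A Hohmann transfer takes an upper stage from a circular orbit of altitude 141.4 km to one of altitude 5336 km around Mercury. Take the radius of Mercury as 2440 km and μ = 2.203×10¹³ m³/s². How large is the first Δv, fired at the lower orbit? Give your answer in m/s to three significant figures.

Δv ≈ 658 m/s

r₁ = 2440 + 141.4 = 2581.4 km = 2.5814×10⁶ m.
r₂ = 2440 + 5336 = 7776.0 km = 7.7760×10⁶ m.
Transfer ellipse a_t = (r₁ + r₂)/2 = 5.179×10⁶ m.
At r₁: circular v_c1 = √(μ/r₁) = 2921 m/s; transfer-periherm v_p = √[μ(2/r₁ − 1/a_t)] = 3580 m/s.
Δv₁ = v_p − v_c1 = 658.4 m/s.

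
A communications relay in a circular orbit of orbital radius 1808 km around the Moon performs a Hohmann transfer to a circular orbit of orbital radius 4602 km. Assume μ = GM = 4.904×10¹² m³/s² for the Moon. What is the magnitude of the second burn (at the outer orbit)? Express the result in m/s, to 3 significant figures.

Δv ≈ 257 m/s

r₁ = 1808 km = 1.808×10⁶ m.
r₂ = 4602 km = 4.602×10⁶ m.
Transfer ellipse a_t = (r₁ + r₂)/2 = 3.205×10⁶ m.
At r₁: circular v_c1 = √(μ/r₁) = 1647 m/s; transfer-perilune v_p = √[μ(2/r₁ − 1/a_t)] = 1973 m/s.
At r₂: circular v_c2 = √(μ/r₂) = 1032 m/s; transfer-apolune v_a = √[μ(2/r₂ − 1/a_t)] = 775.3 m/s.
Δv₂ = v_c2 − v_a = 257.0 m/s.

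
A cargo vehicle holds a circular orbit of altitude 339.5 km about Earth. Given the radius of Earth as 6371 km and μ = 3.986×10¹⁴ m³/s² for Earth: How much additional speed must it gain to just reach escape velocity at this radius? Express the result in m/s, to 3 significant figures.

Δv ≈ 3190 m/s

r = 6371 + 339.5 = 6710.5 km = 6.7105×10⁶ m.
Circular speed v_c = √(μ/r) = 7707 m/s.
Escape speed v_esc = √(2μ/r) = √2 × v_c = 10900 m/s.
Δv = v_esc − v_c = 3192 m/s.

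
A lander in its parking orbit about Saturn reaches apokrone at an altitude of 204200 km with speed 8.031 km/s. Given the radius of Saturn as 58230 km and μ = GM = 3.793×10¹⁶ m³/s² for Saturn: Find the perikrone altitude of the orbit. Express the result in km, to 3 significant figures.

perikrone altitude ≈ 17100 km

r_a = 58230 + 204200 = 2.6243×10⁵ km = 2.624×10⁸ m.
Specific energy ε = v²/2 − μ/r = -1.123×10⁸ J/kg, so a = −μ/(2ε) = 1.689×10⁸ m.
The apsides satisfy r_p + r_a = 2a, so the perikrone radius is 2a − r_a = 7.537×10⁷ m = 75370 km.
Perikrone altitude = 75370 − 58230 = 17140 km.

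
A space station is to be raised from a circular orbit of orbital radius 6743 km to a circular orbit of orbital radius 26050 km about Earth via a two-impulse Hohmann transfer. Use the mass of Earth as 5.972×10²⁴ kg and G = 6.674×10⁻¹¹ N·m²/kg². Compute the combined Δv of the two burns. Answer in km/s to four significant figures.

Δv_total ≈ 3.406 km/s

μ = GM = 6.674×10⁻¹¹ × 5.972×10²⁴ = 3.986×10¹⁴ m³/s².
r₁ = 6743 km = 6.743×10⁶ m.
r₂ = 26050 km = 2.605×10⁷ m.
Transfer ellipse a_t = (r₁ + r₂)/2 = 1.640×10⁷ m.
At r₁: circular v_c1 = √(μ/r₁) = 7688 m/s; transfer-perigee v_p = √[μ(2/r₁ − 1/a_t)] = 9691 m/s.
Δv₁ = v_p − v_c1 = 2002 m/s.
At r₂: circular v_c2 = √(μ/r₂) = 3912 m/s; transfer-apogee v_a = √[μ(2/r₂ − 1/a_t)] = 2508 m/s.
Δv₂ = v_c2 − v_a = 1403 m/s.
Total Δv = Δv₁ + Δv₂ = 3406 m/s = 3.406 km/s.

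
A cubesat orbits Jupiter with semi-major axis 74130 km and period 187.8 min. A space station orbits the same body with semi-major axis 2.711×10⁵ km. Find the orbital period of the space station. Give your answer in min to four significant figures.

Kepler's third law: T² ∝ a³, so T₂ = T₁ (a₂/a₁)^(3/2).
a₂/a₁ = 3.657, (a₂/a₁)^(3/2) = 6.994.
T₂ = 187.8 × 6.994 = 1313 min.

T₂ ≈ 1313 min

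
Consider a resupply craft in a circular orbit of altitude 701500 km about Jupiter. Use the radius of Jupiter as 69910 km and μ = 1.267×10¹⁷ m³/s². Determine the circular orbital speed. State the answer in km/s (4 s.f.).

v ≈ 12.82 km/s

r = 69910 + 701500 = 771410 km = 7.7141×10⁸ m.
For a circular orbit v = √(μ/r) = √(1.267×10¹⁷ / 7.714×10⁸) = √(1.642×10⁸) = 12820 m/s.
That is 12.82 km/s.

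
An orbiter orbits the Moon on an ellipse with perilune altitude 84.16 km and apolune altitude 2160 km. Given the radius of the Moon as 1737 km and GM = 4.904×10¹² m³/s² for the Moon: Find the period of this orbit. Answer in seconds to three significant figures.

T ≈ 13700 seconds

r_p = 1737 + 84.16 = 1821.2 km = 1.8212×10⁶ m.
r_a = 1737 + 2160 = 3897.0 km = 3.8970×10⁶ m.
Semi-major axis a = (r_p + r_a)/2 = (1821.2 + 3897.0)/2 = 2859.1 km = 2.859×10⁶ m.
By Kepler's third law T = 2π√(a³/μ) = 2π × 2.183×10³ = 1.372×10⁴ s.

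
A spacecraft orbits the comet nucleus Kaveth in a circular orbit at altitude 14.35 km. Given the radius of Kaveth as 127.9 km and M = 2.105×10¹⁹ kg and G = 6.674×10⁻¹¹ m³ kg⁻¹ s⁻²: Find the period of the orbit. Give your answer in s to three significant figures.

T ≈ 8990 s

μ = GM = 6.674×10⁻¹¹ × 2.105×10¹⁹ = 1.405×10⁹ m³/s².
r = 127.9 + 14.35 = 142.25 km = 1.4225×10⁵ m.
Kepler's third law: T = 2π√(r³/μ) = 2π√((1.422×10⁵)³ / 1.405×10⁹).
r³/μ = 2.049×10⁶ s², so T = 2π × 1.431×10³ = 8.994×10³ s.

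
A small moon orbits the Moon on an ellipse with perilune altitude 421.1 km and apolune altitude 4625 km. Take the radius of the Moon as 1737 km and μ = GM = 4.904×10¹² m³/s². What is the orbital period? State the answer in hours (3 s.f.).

r_p = 1737 + 421.1 = 2158.1 km = 2.1581×10⁶ m.
r_a = 1737 + 4625 = 6362.0 km = 6.3620×10⁶ m.
Semi-major axis a = (r_p + r_a)/2 = (2158.1 + 6362.0)/2 = 4260.1 km = 4.260×10⁶ m.
By Kepler's third law T = 2π√(a³/μ) = 2π × 3.971×10³ = 2.495×10⁴ s.
= 6.930 hours.

T ≈ 6.93 hours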